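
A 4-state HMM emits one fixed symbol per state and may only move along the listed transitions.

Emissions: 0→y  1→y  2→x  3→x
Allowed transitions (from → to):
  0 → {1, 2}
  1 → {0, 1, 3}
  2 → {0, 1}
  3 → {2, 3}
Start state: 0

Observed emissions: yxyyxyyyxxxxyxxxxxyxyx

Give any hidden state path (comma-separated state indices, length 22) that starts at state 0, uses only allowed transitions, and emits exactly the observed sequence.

  pos 0: y in {0,1}, choose 0; start
  pos 1: x in {2,3}, choose 2; 0->2 ok
  pos 2: y in {0,1}, choose 1; 2->1 ok
  pos 3: y in {0,1}, choose 0; 1->0 ok
  pos 4: x in {2,3}, choose 2; 0->2 ok
  pos 5: y in {0,1}, choose 1; 2->1 ok
  pos 6: y in {0,1}, choose 1; 1->1 ok
  pos 7: y in {0,1}, choose 1; 1->1 ok
  pos 8: x in {2,3}, choose 3; 1->3 ok
  pos 9: x in {2,3}, choose 3; 3->3 ok
  pos 10: x in {2,3}, choose 3; 3->3 ok
  pos 11: x in {2,3}, choose 2; 3->2 ok
  pos 12: y in {0,1}, choose 1; 2->1 ok
  pos 13: x in {2,3}, choose 3; 1->3 ok
  pos 14: x in {2,3}, choose 3; 3->3 ok
  pos 15: x in {2,3}, choose 3; 3->3 ok
  pos 16: x in {2,3}, choose 3; 3->3 ok
  pos 17: x in {2,3}, choose 2; 3->2 ok
  pos 18: y in {0,1}, choose 0; 2->0 ok
  pos 19: x in {2,3}, choose 2; 0->2 ok
  pos 20: y in {0,1}, choose 0; 2->0 ok
  pos 21: x in {2,3}, choose 2; 0->2 ok

0,2,1,0,2,1,1,1,3,3,3,2,1,3,3,3,3,2,0,2,0,2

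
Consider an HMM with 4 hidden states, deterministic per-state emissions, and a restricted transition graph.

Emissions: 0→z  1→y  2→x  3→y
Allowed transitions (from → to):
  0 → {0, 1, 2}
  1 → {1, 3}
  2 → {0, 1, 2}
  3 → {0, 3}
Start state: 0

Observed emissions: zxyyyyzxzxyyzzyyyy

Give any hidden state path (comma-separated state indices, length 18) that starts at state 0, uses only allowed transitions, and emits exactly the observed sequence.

0,2,1,1,1,3,0,2,0,2,1,3,0,0,1,1,1,1

  t0 'z' -> {0}, take 0 (start)
  t1 'x' -> {2}, take 2 (0->2 ok)
  t2 'y' -> {1,3}, take 1 (2->1 ok)
  t3 'y' -> {1,3}, take 1 (1->1 ok)
  t4 'y' -> {1,3}, take 1 (1->1 ok)
  t5 'y' -> {1,3}, take 3 (1->3 ok)
  t6 'z' -> {0}, take 0 (3->0 ok)
  t7 'x' -> {2}, take 2 (0->2 ok)
  t8 'z' -> {0}, take 0 (2->0 ok)
  t9 'x' -> {2}, take 2 (0->2 ok)
  t10 'y' -> {1,3}, take 1 (2->1 ok)
  t11 'y' -> {1,3}, take 3 (1->3 ok)
  t12 'z' -> {0}, take 0 (3->0 ok)
  t13 'z' -> {0}, take 0 (0->0 ok)
  t14 'y' -> {1,3}, take 1 (0->1 ok)
  t15 'y' -> {1,3}, take 1 (1->1 ok)
  t16 'y' -> {1,3}, take 1 (1->1 ok)
  t17 'y' -> {1,3}, take 1 (1->1 ok)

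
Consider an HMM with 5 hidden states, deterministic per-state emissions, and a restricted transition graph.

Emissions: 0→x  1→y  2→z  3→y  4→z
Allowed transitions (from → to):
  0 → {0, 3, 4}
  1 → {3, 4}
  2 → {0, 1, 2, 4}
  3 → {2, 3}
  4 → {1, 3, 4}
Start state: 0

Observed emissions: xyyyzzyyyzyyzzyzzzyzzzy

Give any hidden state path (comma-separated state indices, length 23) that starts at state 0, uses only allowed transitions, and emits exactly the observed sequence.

  pos 0: x in {0}, choose 0; start
  pos 1: y in {1,3}, choose 3; 0->3 ok
  pos 2: y in {1,3}, choose 3; 3->3 ok
  pos 3: y in {1,3}, choose 3; 3->3 ok
  pos 4: z in {2,4}, choose 2; 3->2 ok
  pos 5: z in {2,4}, choose 4; 2->4 ok
  pos 6: y in {1,3}, choose 3; 4->3 ok
  pos 7: y in {1,3}, choose 3; 3->3 ok
  pos 8: y in {1,3}, choose 3; 3->3 ok
  pos 9: z in {2,4}, choose 2; 3->2 ok
  pos 10: y in {1,3}, choose 1; 2->1 ok
  pos 11: y in {1,3}, choose 3; 1->3 ok
  pos 12: z in {2,4}, choose 2; 3->2 ok
  pos 13: z in {2,4}, choose 2; 2->2 ok
  pos 14: y in {1,3}, choose 1; 2->1 ok
  pos 15: z in {2,4}, choose 4; 1->4 ok
  pos 16: z in {2,4}, choose 4; 4->4 ok
  pos 17: z in {2,4}, choose 4; 4->4 ok
  pos 18: y in {1,3}, choose 3; 4->3 ok
  pos 19: z in {2,4}, choose 2; 3->2 ok
  pos 20: z in {2,4}, choose 2; 2->2 ok
  pos 21: z in {2,4}, choose 4; 2->4 ok
  pos 22: y in {1,3}, choose 1; 4->1 ok

0,3,3,3,2,4,3,3,3,2,1,3,2,2,1,4,4,4,3,2,2,4,1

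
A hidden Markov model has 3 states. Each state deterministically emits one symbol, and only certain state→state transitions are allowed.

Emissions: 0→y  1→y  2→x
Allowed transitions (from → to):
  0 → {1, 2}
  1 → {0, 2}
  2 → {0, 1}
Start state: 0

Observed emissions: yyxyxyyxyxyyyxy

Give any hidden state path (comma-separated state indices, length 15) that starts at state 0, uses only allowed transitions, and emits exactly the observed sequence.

0,1,2,0,2,0,1,2,1,2,0,1,0,2,1

  pos 0: y in {0,1}, choose 0; start
  pos 1: y in {0,1}, choose 1; 0->1 ok
  pos 2: x in {2}, choose 2; 1->2 ok
  pos 3: y in {0,1}, choose 0; 2->0 ok
  pos 4: x in {2}, choose 2; 0->2 ok
  pos 5: y in {0,1}, choose 0; 2->0 ok
  pos 6: y in {0,1}, choose 1; 0->1 ok
  pos 7: x in {2}, choose 2; 1->2 ok
  pos 8: y in {0,1}, choose 1; 2->1 ok
  pos 9: x in {2}, choose 2; 1->2 ok
  pos 10: y in {0,1}, choose 0; 2->0 ok
  pos 11: y in {0,1}, choose 1; 0->1 ok
  pos 12: y in {0,1}, choose 0; 1->0 ok
  pos 13: x in {2}, choose 2; 0->2 ok
  pos 14: y in {0,1}, choose 1; 2->1 ok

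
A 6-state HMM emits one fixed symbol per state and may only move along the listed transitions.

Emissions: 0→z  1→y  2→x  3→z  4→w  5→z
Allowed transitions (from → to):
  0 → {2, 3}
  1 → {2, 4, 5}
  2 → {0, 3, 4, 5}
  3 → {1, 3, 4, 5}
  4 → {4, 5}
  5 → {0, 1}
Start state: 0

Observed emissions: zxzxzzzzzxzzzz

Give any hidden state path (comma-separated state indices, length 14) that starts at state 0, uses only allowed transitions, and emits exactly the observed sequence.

0,2,0,2,5,0,3,5,0,2,5,0,3,3

  0: obs=z cand={0,3,5} pick 0 [start]
  1: obs=x cand={2} pick 2 [0->2 ok]
  2: obs=z cand={0,3,5} pick 0 [2->0 ok]
  3: obs=x cand={2} pick 2 [0->2 ok]
  4: obs=z cand={0,3,5} pick 5 [2->5 ok]
  5: obs=z cand={0,3,5} pick 0 [5->0 ok]
  6: obs=z cand={0,3,5} pick 3 [0->3 ok]
  7: obs=z cand={0,3,5} pick 5 [3->5 ok]
  8: obs=z cand={0,3,5} pick 0 [5->0 ok]
  9: obs=x cand={2} pick 2 [0->2 ok]
  10: obs=z cand={0,3,5} pick 5 [2->5 ok]
  11: obs=z cand={0,3,5} pick 0 [5->0 ok]
  12: obs=z cand={0,3,5} pick 3 [0->3 ok]
  13: obs=z cand={0,3,5} pick 3 [3->3 ok]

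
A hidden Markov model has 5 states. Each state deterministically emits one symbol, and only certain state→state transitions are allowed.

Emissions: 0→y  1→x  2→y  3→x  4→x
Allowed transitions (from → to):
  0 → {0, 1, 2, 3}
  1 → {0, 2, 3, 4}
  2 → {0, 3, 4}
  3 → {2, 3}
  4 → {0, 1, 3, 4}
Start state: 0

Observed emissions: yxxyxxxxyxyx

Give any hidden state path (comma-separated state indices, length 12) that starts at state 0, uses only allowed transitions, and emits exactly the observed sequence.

0,3,3,2,4,4,3,3,2,3,2,3

  pos 0: y in {0,2}, choose 0; start
  pos 1: x in {1,3,4}, choose 3; 0->3 ok
  pos 2: x in {1,3,4}, choose 3; 3->3 ok
  pos 3: y in {0,2}, choose 2; 3->2 ok
  pos 4: x in {1,3,4}, choose 4; 2->4 ok
  pos 5: x in {1,3,4}, choose 4; 4->4 ok
  pos 6: x in {1,3,4}, choose 3; 4->3 ok
  pos 7: x in {1,3,4}, choose 3; 3->3 ok
  pos 8: y in {0,2}, choose 2; 3->2 ok
  pos 9: x in {1,3,4}, choose 3; 2->3 ok
  pos 10: y in {0,2}, choose 2; 3->2 ok
  pos 11: x in {1,3,4}, choose 3; 2->3 ok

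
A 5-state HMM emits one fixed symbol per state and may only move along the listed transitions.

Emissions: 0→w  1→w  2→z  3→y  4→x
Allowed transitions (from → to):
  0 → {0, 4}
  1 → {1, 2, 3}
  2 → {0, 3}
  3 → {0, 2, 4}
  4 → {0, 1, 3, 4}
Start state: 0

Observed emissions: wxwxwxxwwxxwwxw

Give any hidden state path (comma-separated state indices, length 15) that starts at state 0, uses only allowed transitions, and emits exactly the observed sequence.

0,4,0,4,0,4,4,0,0,4,4,0,0,4,1

  t0 'w' -> {0,1}, take 0 (start)
  t1 'x' -> {4}, take 4 (0->4 ok)
  t2 'w' -> {0,1}, take 0 (4->0 ok)
  t3 'x' -> {4}, take 4 (0->4 ok)
  t4 'w' -> {0,1}, take 0 (4->0 ok)
  t5 'x' -> {4}, take 4 (0->4 ok)
  t6 'x' -> {4}, take 4 (4->4 ok)
  t7 'w' -> {0,1}, take 0 (4->0 ok)
  t8 'w' -> {0,1}, take 0 (0->0 ok)
  t9 'x' -> {4}, take 4 (0->4 ok)
  t10 'x' -> {4}, take 4 (4->4 ok)
  t11 'w' -> {0,1}, take 0 (4->0 ok)
  t12 'w' -> {0,1}, take 0 (0->0 ok)
  t13 'x' -> {4}, take 4 (0->4 ok)
  t14 'w' -> {0,1}, take 1 (4->1 ok)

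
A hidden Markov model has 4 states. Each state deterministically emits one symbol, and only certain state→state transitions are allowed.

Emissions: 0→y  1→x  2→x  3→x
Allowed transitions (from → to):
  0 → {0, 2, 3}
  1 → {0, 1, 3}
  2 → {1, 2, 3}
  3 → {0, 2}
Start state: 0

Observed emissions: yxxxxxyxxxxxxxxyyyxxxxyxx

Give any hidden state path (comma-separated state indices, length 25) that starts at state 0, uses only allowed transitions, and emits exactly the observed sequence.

0,3,2,3,2,3,0,2,2,3,2,3,2,2,3,0,0,0,2,3,2,3,0,2,3

  0: obs=y cand={0} pick 0 [start]
  1: obs=x cand={1,2,3} pick 3 [0->3 ok]
  2: obs=x cand={1,2,3} pick 2 [3->2 ok]
  3: obs=x cand={1,2,3} pick 3 [2->3 ok]
  4: obs=x cand={1,2,3} pick 2 [3->2 ok]
  5: obs=x cand={1,2,3} pick 3 [2->3 ok]
  6: obs=y cand={0} pick 0 [3->0 ok]
  7: obs=x cand={1,2,3} pick 2 [0->2 ok]
  8: obs=x cand={1,2,3} pick 2 [2->2 ok]
  9: obs=x cand={1,2,3} pick 3 [2->3 ok]
  10: obs=x cand={1,2,3} pick 2 [3->2 ok]
  11: obs=x cand={1,2,3} pick 3 [2->3 ok]
  12: obs=x cand={1,2,3} pick 2 [3->2 ok]
  13: obs=x cand={1,2,3} pick 2 [2->2 ok]
  14: obs=x cand={1,2,3} pick 3 [2->3 ok]
  15: obs=y cand={0} pick 0 [3->0 ok]
  16: obs=y cand={0} pick 0 [0->0 ok]
  17: obs=y cand={0} pick 0 [0->0 ok]
  18: obs=x cand={1,2,3} pick 2 [0->2 ok]
  19: obs=x cand={1,2,3} pick 3 [2->3 ok]
  20: obs=x cand={1,2,3} pick 2 [3->2 ok]
  21: obs=x cand={1,2,3} pick 3 [2->3 ok]
  22: obs=y cand={0} pick 0 [3->0 ok]
  23: obs=x cand={1,2,3} pick 2 [0->2 ok]
  24: obs=x cand={1,2,3} pick 3 [2->3 ok]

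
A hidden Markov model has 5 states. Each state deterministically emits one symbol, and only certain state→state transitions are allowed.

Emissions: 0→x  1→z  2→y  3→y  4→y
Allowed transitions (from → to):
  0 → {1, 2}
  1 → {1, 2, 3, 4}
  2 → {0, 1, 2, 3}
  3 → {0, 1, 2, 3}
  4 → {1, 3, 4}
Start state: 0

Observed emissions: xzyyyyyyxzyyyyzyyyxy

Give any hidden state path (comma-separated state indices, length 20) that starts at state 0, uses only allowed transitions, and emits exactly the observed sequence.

  0: obs=x cand={0} pick 0 [start]
  1: obs=z cand={1} pick 1 [0->1 ok]
  2: obs=y cand={2,3,4} pick 3 [1->3 ok]
  3: obs=y cand={2,3,4} pick 3 [3->3 ok]
  4: obs=y cand={2,3,4} pick 3 [3->3 ok]
  5: obs=y cand={2,3,4} pick 3 [3->3 ok]
  6: obs=y cand={2,3,4} pick 3 [3->3 ok]
  7: obs=y cand={2,3,4} pick 3 [3->3 ok]
  8: obs=x cand={0} pick 0 [3->0 ok]
  9: obs=z cand={1} pick 1 [0->1 ok]
  10: obs=y cand={2,3,4} pick 4 [1->4 ok]
  11: obs=y cand={2,3,4} pick 3 [4->3 ok]
  12: obs=y cand={2,3,4} pick 3 [3->3 ok]
  13: obs=y cand={2,3,4} pick 2 [3->2 ok]
  14: obs=z cand={1} pick 1 [2->1 ok]
  15: obs=y cand={2,3,4} pick 2 [1->2 ok]
  16: obs=y cand={2,3,4} pick 3 [2->3 ok]
  17: obs=y cand={2,3,4} pick 2 [3->2 ok]
  18: obs=x cand={0} pick 0 [2->0 ok]
  19: obs=y cand={2,3,4} pick 2 [0->2 ok]

0,1,3,3,3,3,3,3,0,1,4,3,3,2,1,2,3,2,0,2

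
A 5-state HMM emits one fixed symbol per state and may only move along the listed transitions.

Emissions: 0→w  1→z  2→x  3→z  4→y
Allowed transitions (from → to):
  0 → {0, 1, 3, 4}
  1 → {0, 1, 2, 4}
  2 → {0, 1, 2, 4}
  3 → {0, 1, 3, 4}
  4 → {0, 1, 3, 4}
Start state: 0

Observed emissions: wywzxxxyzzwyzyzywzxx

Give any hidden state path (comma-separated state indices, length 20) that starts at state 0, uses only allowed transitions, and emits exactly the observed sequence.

0,4,0,1,2,2,2,4,3,3,0,4,3,4,1,4,0,1,2,2

  t0 'w' -> {0}, take 0 (start)
  t1 'y' -> {4}, take 4 (0->4 ok)
  t2 'w' -> {0}, take 0 (4->0 ok)
  t3 'z' -> {1,3}, take 1 (0->1 ok)
  t4 'x' -> {2}, take 2 (1->2 ok)
  t5 'x' -> {2}, take 2 (2->2 ok)
  t6 'x' -> {2}, take 2 (2->2 ok)
  t7 'y' -> {4}, take 4 (2->4 ok)
  t8 'z' -> {1,3}, take 3 (4->3 ok)
  t9 'z' -> {1,3}, take 3 (3->3 ok)
  t10 'w' -> {0}, take 0 (3->0 ok)
  t11 'y' -> {4}, take 4 (0->4 ok)
  t12 'z' -> {1,3}, take 3 (4->3 ok)
  t13 'y' -> {4}, take 4 (3->4 ok)
  t14 'z' -> {1,3}, take 1 (4->1 ok)
  t15 'y' -> {4}, take 4 (1->4 ok)
  t16 'w' -> {0}, take 0 (4->0 ok)
  t17 'z' -> {1,3}, take 1 (0->1 ok)
  t18 'x' -> {2}, take 2 (1->2 ok)
  t19 'x' -> {2}, take 2 (2->2 ok)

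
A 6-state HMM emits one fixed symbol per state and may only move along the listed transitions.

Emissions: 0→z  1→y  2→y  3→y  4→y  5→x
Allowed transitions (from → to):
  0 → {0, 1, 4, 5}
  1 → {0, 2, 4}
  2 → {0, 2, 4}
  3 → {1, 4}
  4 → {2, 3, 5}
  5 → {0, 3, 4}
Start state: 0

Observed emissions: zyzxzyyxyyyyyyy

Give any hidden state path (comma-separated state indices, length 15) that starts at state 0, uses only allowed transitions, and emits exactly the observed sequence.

  t0 'z' -> {0}, take 0 (start)
  t1 'y' -> {1,2,3,4}, take 1 (0->1 ok)
  t2 'z' -> {0}, take 0 (1->0 ok)
  t3 'x' -> {5}, take 5 (0->5 ok)
  t4 'z' -> {0}, take 0 (5->0 ok)
  t5 'y' -> {1,2,3,4}, take 1 (0->1 ok)
  t6 'y' -> {1,2,3,4}, take 4 (1->4 ok)
  t7 'x' -> {5}, take 5 (4->5 ok)
  t8 'y' -> {1,2,3,4}, take 3 (5->3 ok)
  t9 'y' -> {1,2,3,4}, take 4 (3->4 ok)
  t10 'y' -> {1,2,3,4}, take 3 (4->3 ok)
  t11 'y' -> {1,2,3,4}, take 4 (3->4 ok)
  t12 'y' -> {1,2,3,4}, take 3 (4->3 ok)
  t13 'y' -> {1,2,3,4}, take 4 (3->4 ok)
  t14 'y' -> {1,2,3,4}, take 2 (4->2 ok)

0,1,0,5,0,1,4,5,3,4,3,4,3,4,2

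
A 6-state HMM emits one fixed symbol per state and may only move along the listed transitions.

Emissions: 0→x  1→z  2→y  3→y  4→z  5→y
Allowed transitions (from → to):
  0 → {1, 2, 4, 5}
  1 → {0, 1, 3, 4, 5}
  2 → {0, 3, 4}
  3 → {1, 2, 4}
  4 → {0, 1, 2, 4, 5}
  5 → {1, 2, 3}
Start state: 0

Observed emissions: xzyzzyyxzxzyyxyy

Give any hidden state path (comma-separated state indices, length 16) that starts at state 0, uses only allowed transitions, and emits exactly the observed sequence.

0,4,2,4,1,5,2,0,4,0,1,3,2,0,5,2

  t0 'x' -> {0}, take 0 (start)
  t1 'z' -> {1,4}, take 4 (0->4 ok)
  t2 'y' -> {2,3,5}, take 2 (4->2 ok)
  t3 'z' -> {1,4}, take 4 (2->4 ok)
  t4 'z' -> {1,4}, take 1 (4->1 ok)
  t5 'y' -> {2,3,5}, take 5 (1->5 ok)
  t6 'y' -> {2,3,5}, take 2 (5->2 ok)
  t7 'x' -> {0}, take 0 (2->0 ok)
  t8 'z' -> {1,4}, take 4 (0->4 ok)
  t9 'x' -> {0}, take 0 (4->0 ok)
  t10 'z' -> {1,4}, take 1 (0->1 ok)
  t11 'y' -> {2,3,5}, take 3 (1->3 ok)
  t12 'y' -> {2,3,5}, take 2 (3->2 ok)
  t13 'x' -> {0}, take 0 (2->0 ok)
  t14 'y' -> {2,3,5}, take 5 (0->5 ok)
  t15 'y' -> {2,3,5}, take 2 (5->2 ok)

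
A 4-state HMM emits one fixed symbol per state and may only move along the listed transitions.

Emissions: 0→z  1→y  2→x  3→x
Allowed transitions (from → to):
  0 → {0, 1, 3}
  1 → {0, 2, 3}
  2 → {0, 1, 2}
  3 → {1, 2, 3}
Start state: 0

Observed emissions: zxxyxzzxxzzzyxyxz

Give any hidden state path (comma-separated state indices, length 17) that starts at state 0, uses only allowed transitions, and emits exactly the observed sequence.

  0: obs=z cand={0} pick 0 [start]
  1: obs=x cand={2,3} pick 3 [0->3 ok]
  2: obs=x cand={2,3} pick 3 [3->3 ok]
  3: obs=y cand={1} pick 1 [3->1 ok]
  4: obs=x cand={2,3} pick 2 [1->2 ok]
  5: obs=z cand={0} pick 0 [2->0 ok]
  6: obs=z cand={0} pick 0 [0->0 ok]
  7: obs=x cand={2,3} pick 3 [0->3 ok]
  8: obs=x cand={2,3} pick 2 [3->2 ok]
  9: obs=z cand={0} pick 0 [2->0 ok]
  10: obs=z cand={0} pick 0 [0->0 ok]
  11: obs=z cand={0} pick 0 [0->0 ok]
  12: obs=y cand={1} pick 1 [0->1 ok]
  13: obs=x cand={2,3} pick 3 [1->3 ok]
  14: obs=y cand={1} pick 1 [3->1 ok]
  15: obs=x cand={2,3} pick 2 [1->2 ok]
  16: obs=z cand={0} pick 0 [2->0 ok]

0,3,3,1,2,0,0,3,2,0,0,0,1,3,1,2,0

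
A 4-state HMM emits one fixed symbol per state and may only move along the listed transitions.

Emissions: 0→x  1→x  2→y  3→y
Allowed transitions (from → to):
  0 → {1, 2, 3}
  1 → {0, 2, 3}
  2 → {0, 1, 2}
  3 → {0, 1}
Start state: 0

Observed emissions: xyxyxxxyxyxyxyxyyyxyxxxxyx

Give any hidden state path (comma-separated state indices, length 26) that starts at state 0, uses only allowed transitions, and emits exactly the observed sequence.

  [0] x  {0,1}  => 0  start
  [1] y  {2,3}  => 2  0->2 ok
  [2] x  {0,1}  => 1  2->1 ok
  [3] y  {2,3}  => 3  1->3 ok
  [4] x  {0,1}  => 1  3->1 ok
  [5] x  {0,1}  => 0  1->0 ok
  [6] x  {0,1}  => 1  0->1 ok
  [7] y  {2,3}  => 3  1->3 ok
  [8] x  {0,1}  => 1  3->1 ok
  [9] y  {2,3}  => 3  1->3 ok
  [10] x  {0,1}  => 1  3->1 ok
  [11] y  {2,3}  => 3  1->3 ok
  [12] x  {0,1}  => 0  3->0 ok
  [13] y  {2,3}  => 2  0->2 ok
  [14] x  {0,1}  => 0  2->0 ok
  [15] y  {2,3}  => 2  0->2 ok
  [16] y  {2,3}  => 2  2->2 ok
  [17] y  {2,3}  => 2  2->2 ok
  [18] x  {0,1}  => 0  2->0 ok
  [19] y  {2,3}  => 3  0->3 ok
  [20] x  {0,1}  => 1  3->1 ok
  [21] x  {0,1}  => 0  1->0 ok
  [22] x  {0,1}  => 1  0->1 ok
  [23] x  {0,1}  => 0  1->0 ok
  [24] y  {2,3}  => 3  0->3 ok
  [25] x  {0,1}  => 0  3->0 ok

0,2,1,3,1,0,1,3,1,3,1,3,0,2,0,2,2,2,0,3,1,0,1,0,3,0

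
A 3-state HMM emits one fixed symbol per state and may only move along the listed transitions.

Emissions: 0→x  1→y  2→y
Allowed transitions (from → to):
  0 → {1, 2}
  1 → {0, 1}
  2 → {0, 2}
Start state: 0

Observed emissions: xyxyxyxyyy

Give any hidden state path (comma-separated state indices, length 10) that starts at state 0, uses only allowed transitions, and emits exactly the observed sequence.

  0: obs=x cand={0} pick 0 [start]
  1: obs=y cand={1,2} pick 1 [0->1 ok]
  2: obs=x cand={0} pick 0 [1->0 ok]
  3: obs=y cand={1,2} pick 1 [0->1 ok]
  4: obs=x cand={0} pick 0 [1->0 ok]
  5: obs=y cand={1,2} pick 2 [0->2 ok]
  6: obs=x cand={0} pick 0 [2->0 ok]
  7: obs=y cand={1,2} pick 2 [0->2 ok]
  8: obs=y cand={1,2} pick 2 [2->2 ok]
  9: obs=y cand={1,2} pick 2 [2->2 ok]

0,1,0,1,0,2,0,2,2,2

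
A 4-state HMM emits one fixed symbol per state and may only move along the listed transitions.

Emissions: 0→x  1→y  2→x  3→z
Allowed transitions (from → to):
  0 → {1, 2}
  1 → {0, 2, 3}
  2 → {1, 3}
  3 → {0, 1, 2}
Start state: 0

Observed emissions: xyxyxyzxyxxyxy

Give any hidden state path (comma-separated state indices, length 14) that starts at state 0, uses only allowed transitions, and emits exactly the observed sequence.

0,1,0,1,0,1,3,2,1,0,2,1,2,1

  0: obs=x cand={0,2} pick 0 [start]
  1: obs=y cand={1} pick 1 [0->1 ok]
  2: obs=x cand={0,2} pick 0 [1->0 ok]
  3: obs=y cand={1} pick 1 [0->1 ok]
  4: obs=x cand={0,2} pick 0 [1->0 ok]
  5: obs=y cand={1} pick 1 [0->1 ok]
  6: obs=z cand={3} pick 3 [1->3 ok]
  7: obs=x cand={0,2} pick 2 [3->2 ok]
  8: obs=y cand={1} pick 1 [2->1 ok]
  9: obs=x cand={0,2} pick 0 [1->0 ok]
  10: obs=x cand={0,2} pick 2 [0->2 ok]
  11: obs=y cand={1} pick 1 [2->1 ok]
  12: obs=x cand={0,2} pick 2 [1->2 ok]
  13: obs=y cand={1} pick 1 [2->1 ok]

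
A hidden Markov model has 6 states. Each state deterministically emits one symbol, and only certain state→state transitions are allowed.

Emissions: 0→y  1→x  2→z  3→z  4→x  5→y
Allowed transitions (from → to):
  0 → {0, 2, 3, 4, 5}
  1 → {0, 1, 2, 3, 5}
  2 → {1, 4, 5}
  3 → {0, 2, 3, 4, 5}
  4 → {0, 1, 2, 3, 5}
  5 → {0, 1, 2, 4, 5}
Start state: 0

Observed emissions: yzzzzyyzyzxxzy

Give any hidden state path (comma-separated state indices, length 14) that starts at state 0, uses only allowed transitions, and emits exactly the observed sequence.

0,3,3,3,3,5,0,2,5,2,4,1,3,0

  t0 'y' -> {0,5}, take 0 (start)
  t1 'z' -> {2,3}, take 3 (0->3 ok)
  t2 'z' -> {2,3}, take 3 (3->3 ok)
  t3 'z' -> {2,3}, take 3 (3->3 ok)
  t4 'z' -> {2,3}, take 3 (3->3 ok)
  t5 'y' -> {0,5}, take 5 (3->5 ok)
  t6 'y' -> {0,5}, take 0 (5->0 ok)
  t7 'z' -> {2,3}, take 2 (0->2 ok)
  t8 'y' -> {0,5}, take 5 (2->5 ok)
  t9 'z' -> {2,3}, take 2 (5->2 ok)
  t10 'x' -> {1,4}, take 4 (2->4 ok)
  t11 'x' -> {1,4}, take 1 (4->1 ok)
  t12 'z' -> {2,3}, take 3 (1->3 ok)
  t13 'y' -> {0,5}, take 0 (3->0 ok)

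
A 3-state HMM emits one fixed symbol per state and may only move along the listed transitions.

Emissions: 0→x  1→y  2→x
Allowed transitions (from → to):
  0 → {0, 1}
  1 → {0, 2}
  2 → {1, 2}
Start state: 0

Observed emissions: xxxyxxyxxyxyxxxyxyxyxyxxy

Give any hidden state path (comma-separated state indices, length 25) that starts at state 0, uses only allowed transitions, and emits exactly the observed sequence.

  t0 'x' -> {0,2}, take 0 (start)
  t1 'x' -> {0,2}, take 0 (0->0 ok)
  t2 'x' -> {0,2}, take 0 (0->0 ok)
  t3 'y' -> {1}, take 1 (0->1 ok)
  t4 'x' -> {0,2}, take 2 (1->2 ok)
  t5 'x' -> {0,2}, take 2 (2->2 ok)
  t6 'y' -> {1}, take 1 (2->1 ok)
  t7 'x' -> {0,2}, take 2 (1->2 ok)
  t8 'x' -> {0,2}, take 2 (2->2 ok)
  t9 'y' -> {1}, take 1 (2->1 ok)
  t10 'x' -> {0,2}, take 2 (1->2 ok)
  t11 'y' -> {1}, take 1 (2->1 ok)
  t12 'x' -> {0,2}, take 2 (1->2 ok)
  t13 'x' -> {0,2}, take 2 (2->2 ok)
  t14 'x' -> {0,2}, take 2 (2->2 ok)
  t15 'y' -> {1}, take 1 (2->1 ok)
  t16 'x' -> {0,2}, take 0 (1->0 ok)
  t17 'y' -> {1}, take 1 (0->1 ok)
  t18 'x' -> {0,2}, take 0 (1->0 ok)
  t19 'y' -> {1}, take 1 (0->1 ok)
  t20 'x' -> {0,2}, take 2 (1->2 ok)
  t21 'y' -> {1}, take 1 (2->1 ok)
  t22 'x' -> {0,2}, take 2 (1->2 ok)
  t23 'x' -> {0,2}, take 2 (2->2 ok)
  t24 'y' -> {1}, take 1 (2->1 ok)

0,0,0,1,2,2,1,2,2,1,2,1,2,2,2,1,0,1,0,1,2,1,2,2,1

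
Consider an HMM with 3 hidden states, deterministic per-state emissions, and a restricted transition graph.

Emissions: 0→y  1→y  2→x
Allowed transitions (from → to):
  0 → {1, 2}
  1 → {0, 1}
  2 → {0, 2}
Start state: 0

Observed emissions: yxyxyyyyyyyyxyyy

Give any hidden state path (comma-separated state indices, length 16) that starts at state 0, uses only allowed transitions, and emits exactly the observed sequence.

  pos 0: y in {0,1}, choose 0; start
  pos 1: x in {2}, choose 2; 0->2 ok
  pos 2: y in {0,1}, choose 0; 2->0 ok
  pos 3: x in {2}, choose 2; 0->2 ok
  pos 4: y in {0,1}, choose 0; 2->0 ok
  pos 5: y in {0,1}, choose 1; 0->1 ok
  pos 6: y in {0,1}, choose 1; 1->1 ok
  pos 7: y in {0,1}, choose 0; 1->0 ok
  pos 8: y in {0,1}, choose 1; 0->1 ok
  pos 9: y in {0,1}, choose 0; 1->0 ok
  pos 10: y in {0,1}, choose 1; 0->1 ok
  pos 11: y in {0,1}, choose 0; 1->0 ok
  pos 12: x in {2}, choose 2; 0->2 ok
  pos 13: y in {0,1}, choose 0; 2->0 ok
  pos 14: y in {0,1}, choose 1; 0->1 ok
  pos 15: y in {0,1}, choose 1; 1->1 ok

0,2,0,2,0,1,1,0,1,0,1,0,2,0,1,1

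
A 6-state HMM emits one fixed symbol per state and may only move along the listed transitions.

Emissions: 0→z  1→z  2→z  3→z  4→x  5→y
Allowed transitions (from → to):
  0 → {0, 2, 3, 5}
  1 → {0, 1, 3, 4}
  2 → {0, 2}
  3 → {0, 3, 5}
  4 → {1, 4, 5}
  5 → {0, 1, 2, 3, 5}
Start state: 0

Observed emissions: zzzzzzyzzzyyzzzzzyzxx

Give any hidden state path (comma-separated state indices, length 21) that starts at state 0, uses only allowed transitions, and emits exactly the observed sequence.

  pos 0: z in {0,1,2,3}, choose 0; start
  pos 1: z in {0,1,2,3}, choose 2; 0->2 ok
  pos 2: z in {0,1,2,3}, choose 0; 2->0 ok
  pos 3: z in {0,1,2,3}, choose 0; 0->0 ok
  pos 4: z in {0,1,2,3}, choose 3; 0->3 ok
  pos 5: z in {0,1,2,3}, choose 3; 3->3 ok
  pos 6: y in {5}, choose 5; 3->5 ok
  pos 7: z in {0,1,2,3}, choose 3; 5->3 ok
  pos 8: z in {0,1,2,3}, choose 3; 3->3 ok
  pos 9: z in {0,1,2,3}, choose 0; 3->0 ok
  pos 10: y in {5}, choose 5; 0->5 ok
  pos 11: y in {5}, choose 5; 5->5 ok
  pos 12: z in {0,1,2,3}, choose 2; 5->2 ok
  pos 13: z in {0,1,2,3}, choose 0; 2->0 ok
  pos 14: z in {0,1,2,3}, choose 0; 0->0 ok
  pos 15: z in {0,1,2,3}, choose 2; 0->2 ok
  pos 16: z in {0,1,2,3}, choose 0; 2->0 ok
  pos 17: y in {5}, choose 5; 0->5 ok
  pos 18: z in {0,1,2,3}, choose 1; 5->1 ok
  pos 19: x in {4}, choose 4; 1->4 ok
  pos 20: x in {4}, choose 4; 4->4 ok

0,2,0,0,3,3,5,3,3,0,5,5,2,0,0,2,0,5,1,4,4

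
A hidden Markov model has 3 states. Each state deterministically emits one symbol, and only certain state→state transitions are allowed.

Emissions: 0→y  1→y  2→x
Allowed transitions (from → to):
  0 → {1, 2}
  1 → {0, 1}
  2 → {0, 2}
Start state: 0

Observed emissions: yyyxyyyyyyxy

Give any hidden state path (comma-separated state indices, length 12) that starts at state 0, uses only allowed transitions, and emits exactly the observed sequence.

  [0] y  {0,1}  => 0  start
  [1] y  {0,1}  => 1  0->1 ok
  [2] y  {0,1}  => 0  1->0 ok
  [3] x  {2}  => 2  0->2 ok
  [4] y  {0,1}  => 0  2->0 ok
  [5] y  {0,1}  => 1  0->1 ok
  [6] y  {0,1}  => 1  1->1 ok
  [7] y  {0,1}  => 1  1->1 ok
  [8] y  {0,1}  => 1  1->1 ok
  [9] y  {0,1}  => 0  1->0 ok
  [10] x  {2}  => 2  0->2 ok
  [11] y  {0,1}  => 0  2->0 ok

0,1,0,2,0,1,1,1,1,0,2,0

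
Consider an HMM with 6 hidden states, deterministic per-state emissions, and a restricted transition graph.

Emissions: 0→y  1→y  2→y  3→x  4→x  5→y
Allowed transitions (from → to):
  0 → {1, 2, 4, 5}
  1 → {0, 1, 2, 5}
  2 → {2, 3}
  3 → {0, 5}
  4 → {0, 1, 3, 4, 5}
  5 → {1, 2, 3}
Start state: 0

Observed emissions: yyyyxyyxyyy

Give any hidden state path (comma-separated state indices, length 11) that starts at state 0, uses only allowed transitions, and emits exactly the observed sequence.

  0: obs=y cand={0,1,2,5} pick 0 [start]
  1: obs=y cand={0,1,2,5} pick 1 [0->1 ok]
  2: obs=y cand={0,1,2,5} pick 2 [1->2 ok]
  3: obs=y cand={0,1,2,5} pick 2 [2->2 ok]
  4: obs=x cand={3,4} pick 3 [2->3 ok]
  5: obs=y cand={0,1,2,5} pick 5 [3->5 ok]
  6: obs=y cand={0,1,2,5} pick 2 [5->2 ok]
  7: obs=x cand={3,4} pick 3 [2->3 ok]
  8: obs=y cand={0,1,2,5} pick 5 [3->5 ok]
  9: obs=y cand={0,1,2,5} pick 1 [5->1 ok]
  10: obs=y cand={0,1,2,5} pick 1 [1->1 ok]

0,1,2,2,3,5,2,3,5,1,1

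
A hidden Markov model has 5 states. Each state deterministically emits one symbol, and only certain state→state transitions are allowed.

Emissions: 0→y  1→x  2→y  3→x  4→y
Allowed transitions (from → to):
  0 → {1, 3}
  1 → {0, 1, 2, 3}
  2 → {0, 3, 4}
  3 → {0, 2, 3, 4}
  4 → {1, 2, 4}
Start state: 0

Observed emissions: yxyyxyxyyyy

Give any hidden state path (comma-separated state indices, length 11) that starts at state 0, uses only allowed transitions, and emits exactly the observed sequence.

  0: obs=y cand={0,2,4} pick 0 [start]
  1: obs=x cand={1,3} pick 1 [0->1 ok]
  2: obs=y cand={0,2,4} pick 2 [1->2 ok]
  3: obs=y cand={0,2,4} pick 0 [2->0 ok]
  4: obs=x cand={1,3} pick 1 [0->1 ok]
  5: obs=y cand={0,2,4} pick 0 [1->0 ok]
  6: obs=x cand={1,3} pick 3 [0->3 ok]
  7: obs=y cand={0,2,4} pick 2 [3->2 ok]
  8: obs=y cand={0,2,4} pick 4 [2->4 ok]
  9: obs=y cand={0,2,4} pick 2 [4->2 ok]
  10: obs=y cand={0,2,4} pick 0 [2->0 ok]

0,1,2,0,1,0,3,2,4,2,0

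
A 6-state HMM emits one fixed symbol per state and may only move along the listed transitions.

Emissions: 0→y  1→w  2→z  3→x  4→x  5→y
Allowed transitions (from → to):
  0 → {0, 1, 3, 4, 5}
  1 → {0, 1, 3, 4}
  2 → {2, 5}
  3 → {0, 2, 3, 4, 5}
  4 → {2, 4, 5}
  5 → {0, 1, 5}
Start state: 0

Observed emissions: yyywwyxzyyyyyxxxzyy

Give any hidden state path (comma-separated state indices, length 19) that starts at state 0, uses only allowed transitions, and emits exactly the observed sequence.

0,5,0,1,1,0,3,2,5,5,5,5,0,4,4,4,2,5,0

  0: obs=y cand={0,5} pick 0 [start]
  1: obs=y cand={0,5} pick 5 [0->5 ok]
  2: obs=y cand={0,5} pick 0 [5->0 ok]
  3: obs=w cand={1} pick 1 [0->1 ok]
  4: obs=w cand={1} pick 1 [1->1 ok]
  5: obs=y cand={0,5} pick 0 [1->0 ok]
  6: obs=x cand={3,4} pick 3 [0->3 ok]
  7: obs=z cand={2} pick 2 [3->2 ok]
  8: obs=y cand={0,5} pick 5 [2->5 ok]
  9: obs=y cand={0,5} pick 5 [5->5 ok]
  10: obs=y cand={0,5} pick 5 [5->5 ok]
  11: obs=y cand={0,5} pick 5 [5->5 ok]
  12: obs=y cand={0,5} pick 0 [5->0 ok]
  13: obs=x cand={3,4} pick 4 [0->4 ok]
  14: obs=x cand={3,4} pick 4 [4->4 ok]
  15: obs=x cand={3,4} pick 4 [4->4 ok]
  16: obs=z cand={2} pick 2 [4->2 ok]
  17: obs=y cand={0,5} pick 5 [2->5 ok]
  18: obs=y cand={0,5} pick 0 [5->0 ok]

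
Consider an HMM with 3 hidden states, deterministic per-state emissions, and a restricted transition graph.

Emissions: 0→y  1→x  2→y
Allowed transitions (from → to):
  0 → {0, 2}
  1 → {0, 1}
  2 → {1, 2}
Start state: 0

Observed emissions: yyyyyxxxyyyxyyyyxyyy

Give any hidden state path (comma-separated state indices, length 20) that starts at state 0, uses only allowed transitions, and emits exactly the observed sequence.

0,0,0,2,2,1,1,1,0,0,2,1,0,0,2,2,1,0,0,2

  t0 'y' -> {0,2}, take 0 (start)
  t1 'y' -> {0,2}, take 0 (0->0 ok)
  t2 'y' -> {0,2}, take 0 (0->0 ok)
  t3 'y' -> {0,2}, take 2 (0->2 ok)
  t4 'y' -> {0,2}, take 2 (2->2 ok)
  t5 'x' -> {1}, take 1 (2->1 ok)
  t6 'x' -> {1}, take 1 (1->1 ok)
  t7 'x' -> {1}, take 1 (1->1 ok)
  t8 'y' -> {0,2}, take 0 (1->0 ok)
  t9 'y' -> {0,2}, take 0 (0->0 ok)
  t10 'y' -> {0,2}, take 2 (0->2 ok)
  t11 'x' -> {1}, take 1 (2->1 ok)
  t12 'y' -> {0,2}, take 0 (1->0 ok)
  t13 'y' -> {0,2}, take 0 (0->0 ok)
  t14 'y' -> {0,2}, take 2 (0->2 ok)
  t15 'y' -> {0,2}, take 2 (2->2 ok)
  t16 'x' -> {1}, take 1 (2->1 ok)
  t17 'y' -> {0,2}, take 0 (1->0 ok)
  t18 'y' -> {0,2}, take 0 (0->0 ok)
  t19 'y' -> {0,2}, take 2 (0->2 ok)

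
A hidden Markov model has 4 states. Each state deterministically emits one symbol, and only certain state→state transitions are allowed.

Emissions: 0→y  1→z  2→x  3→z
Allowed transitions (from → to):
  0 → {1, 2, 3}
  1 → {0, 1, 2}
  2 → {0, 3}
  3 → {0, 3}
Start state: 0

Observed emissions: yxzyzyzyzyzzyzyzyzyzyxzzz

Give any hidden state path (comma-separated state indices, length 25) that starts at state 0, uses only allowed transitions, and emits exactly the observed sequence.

  t0 'y' -> {0}, take 0 (start)
  t1 'x' -> {2}, take 2 (0->2 ok)
  t2 'z' -> {1,3}, take 3 (2->3 ok)
  t3 'y' -> {0}, take 0 (3->0 ok)
  t4 'z' -> {1,3}, take 1 (0->1 ok)
  t5 'y' -> {0}, take 0 (1->0 ok)
  t6 'z' -> {1,3}, take 1 (0->1 ok)
  t7 'y' -> {0}, take 0 (1->0 ok)
  t8 'z' -> {1,3}, take 3 (0->3 ok)
  t9 'y' -> {0}, take 0 (3->0 ok)
  t10 'z' -> {1,3}, take 3 (0->3 ok)
  t11 'z' -> {1,3}, take 3 (3->3 ok)
  t12 'y' -> {0}, take 0 (3->0 ok)
  t13 'z' -> {1,3}, take 3 (0->3 ok)
  t14 'y' -> {0}, take 0 (3->0 ok)
  t15 'z' -> {1,3}, take 1 (0->1 ok)
  t16 'y' -> {0}, take 0 (1->0 ok)
  t17 'z' -> {1,3}, take 3 (0->3 ok)
  t18 'y' -> {0}, take 0 (3->0 ok)
  t19 'z' -> {1,3}, take 3 (0->3 ok)
  t20 'y' -> {0}, take 0 (3->0 ok)
  t21 'x' -> {2}, take 2 (0->2 ok)
  t22 'z' -> {1,3}, take 3 (2->3 ok)
  t23 'z' -> {1,3}, take 3 (3->3 ok)
  t24 'z' -> {1,3}, take 3 (3->3 ok)

0,2,3,0,1,0,1,0,3,0,3,3,0,3,0,1,0,3,0,3,0,2,3,3,3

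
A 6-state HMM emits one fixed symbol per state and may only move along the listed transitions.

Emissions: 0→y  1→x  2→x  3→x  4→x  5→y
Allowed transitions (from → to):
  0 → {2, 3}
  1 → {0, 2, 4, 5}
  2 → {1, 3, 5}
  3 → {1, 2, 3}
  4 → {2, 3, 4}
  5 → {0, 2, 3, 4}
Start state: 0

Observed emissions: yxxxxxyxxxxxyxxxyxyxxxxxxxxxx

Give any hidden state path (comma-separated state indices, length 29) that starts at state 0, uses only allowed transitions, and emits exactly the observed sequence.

0,3,2,1,2,1,5,3,1,2,3,1,0,2,3,1,0,2,5,4,4,3,2,3,2,3,1,2,1

  [0] y  {0,5}  => 0  start
  [1] x  {1,2,3,4}  => 3  0->3 ok
  [2] x  {1,2,3,4}  => 2  3->2 ok
  [3] x  {1,2,3,4}  => 1  2->1 ok
  [4] x  {1,2,3,4}  => 2  1->2 ok
  [5] x  {1,2,3,4}  => 1  2->1 ok
  [6] y  {0,5}  => 5  1->5 ok
  [7] x  {1,2,3,4}  => 3  5->3 ok
  [8] x  {1,2,3,4}  => 1  3->1 ok
  [9] x  {1,2,3,4}  => 2  1->2 ok
  [10] x  {1,2,3,4}  => 3  2->3 ok
  [11] x  {1,2,3,4}  => 1  3->1 ok
  [12] y  {0,5}  => 0  1->0 ok
  [13] x  {1,2,3,4}  => 2  0->2 ok
  [14] x  {1,2,3,4}  => 3  2->3 ok
  [15] x  {1,2,3,4}  => 1  3->1 ok
  [16] y  {0,5}  => 0  1->0 ok
  [17] x  {1,2,3,4}  => 2  0->2 ok
  [18] y  {0,5}  => 5  2->5 ok
  [19] x  {1,2,3,4}  => 4  5->4 ok
  [20] x  {1,2,3,4}  => 4  4->4 ok
  [21] x  {1,2,3,4}  => 3  4->3 ok
  [22] x  {1,2,3,4}  => 2  3->2 ok
  [23] x  {1,2,3,4}  => 3  2->3 ok
  [24] x  {1,2,3,4}  => 2  3->2 ok
  [25] x  {1,2,3,4}  => 3  2->3 ok
  [26] x  {1,2,3,4}  => 1  3->1 ok
  [27] x  {1,2,3,4}  => 2  1->2 ok
  [28] x  {1,2,3,4}  => 1  2->1 ok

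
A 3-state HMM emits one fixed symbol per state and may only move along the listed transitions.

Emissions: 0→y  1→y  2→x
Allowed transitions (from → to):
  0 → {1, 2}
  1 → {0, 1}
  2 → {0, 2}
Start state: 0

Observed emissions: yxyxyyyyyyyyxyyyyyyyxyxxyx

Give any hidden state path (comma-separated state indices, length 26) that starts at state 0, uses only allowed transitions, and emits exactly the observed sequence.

  t0 'y' -> {0,1}, take 0 (start)
  t1 'x' -> {2}, take 2 (0->2 ok)
  t2 'y' -> {0,1}, take 0 (2->0 ok)
  t3 'x' -> {2}, take 2 (0->2 ok)
  t4 'y' -> {0,1}, take 0 (2->0 ok)
  t5 'y' -> {0,1}, take 1 (0->1 ok)
  t6 'y' -> {0,1}, take 1 (1->1 ok)
  t7 'y' -> {0,1}, take 0 (1->0 ok)
  t8 'y' -> {0,1}, take 1 (0->1 ok)
  t9 'y' -> {0,1}, take 1 (1->1 ok)
  t10 'y' -> {0,1}, take 1 (1->1 ok)
  t11 'y' -> {0,1}, take 0 (1->0 ok)
  t12 'x' -> {2}, take 2 (0->2 ok)
  t13 'y' -> {0,1}, take 0 (2->0 ok)
  t14 'y' -> {0,1}, take 1 (0->1 ok)
  t15 'y' -> {0,1}, take 0 (1->0 ok)
  t16 'y' -> {0,1}, take 1 (0->1 ok)
  t17 'y' -> {0,1}, take 0 (1->0 ok)
  t18 'y' -> {0,1}, take 1 (0->1 ok)
  t19 'y' -> {0,1}, take 0 (1->0 ok)
  t20 'x' -> {2}, take 2 (0->2 ok)
  t21 'y' -> {0,1}, take 0 (2->0 ok)
  t22 'x' -> {2}, take 2 (0->2 ok)
  t23 'x' -> {2}, take 2 (2->2 ok)
  t24 'y' -> {0,1}, take 0 (2->0 ok)
  t25 'x' -> {2}, take 2 (0->2 ok)

0,2,0,2,0,1,1,0,1,1,1,0,2,0,1,0,1,0,1,0,2,0,2,2,0,2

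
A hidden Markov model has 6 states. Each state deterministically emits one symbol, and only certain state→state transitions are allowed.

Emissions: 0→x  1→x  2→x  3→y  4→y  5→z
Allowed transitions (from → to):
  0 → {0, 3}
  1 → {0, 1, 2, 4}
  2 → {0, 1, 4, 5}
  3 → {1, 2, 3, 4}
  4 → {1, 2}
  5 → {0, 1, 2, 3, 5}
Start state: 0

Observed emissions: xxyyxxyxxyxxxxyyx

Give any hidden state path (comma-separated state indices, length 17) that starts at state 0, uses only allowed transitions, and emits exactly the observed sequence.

0,0,3,3,1,1,4,1,2,4,1,2,0,0,3,4,2

  pos 0: x in {0,1,2}, choose 0; start
  pos 1: x in {0,1,2}, choose 0; 0->0 ok
  pos 2: y in {3,4}, choose 3; 0->3 ok
  pos 3: y in {3,4}, choose 3; 3->3 ok
  pos 4: x in {0,1,2}, choose 1; 3->1 ok
  pos 5: x in {0,1,2}, choose 1; 1->1 ok
  pos 6: y in {3,4}, choose 4; 1->4 ok
  pos 7: x in {0,1,2}, choose 1; 4->1 ok
  pos 8: x in {0,1,2}, choose 2; 1->2 ok
  pos 9: y in {3,4}, choose 4; 2->4 ok
  pos 10: x in {0,1,2}, choose 1; 4->1 ok
  pos 11: x in {0,1,2}, choose 2; 1->2 ok
  pos 12: x in {0,1,2}, choose 0; 2->0 ok
  pos 13: x in {0,1,2}, choose 0; 0->0 ok
  pos 14: y in {3,4}, choose 3; 0->3 ok
  pos 15: y in {3,4}, choose 4; 3->4 ok
  pos 16: x in {0,1,2}, choose 2; 4->2 ok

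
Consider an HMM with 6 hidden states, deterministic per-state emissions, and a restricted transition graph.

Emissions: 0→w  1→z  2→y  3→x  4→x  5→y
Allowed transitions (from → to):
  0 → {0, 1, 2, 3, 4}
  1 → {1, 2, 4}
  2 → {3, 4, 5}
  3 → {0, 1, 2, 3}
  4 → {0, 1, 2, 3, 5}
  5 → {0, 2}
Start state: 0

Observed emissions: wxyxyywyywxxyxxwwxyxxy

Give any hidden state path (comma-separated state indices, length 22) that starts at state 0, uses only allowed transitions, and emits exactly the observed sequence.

  t0 'w' -> {0}, take 0 (start)
  t1 'x' -> {3,4}, take 4 (0->4 ok)
  t2 'y' -> {2,5}, take 2 (4->2 ok)
  t3 'x' -> {3,4}, take 3 (2->3 ok)
  t4 'y' -> {2,5}, take 2 (3->2 ok)
  t5 'y' -> {2,5}, take 5 (2->5 ok)
  t6 'w' -> {0}, take 0 (5->0 ok)
  t7 'y' -> {2,5}, take 2 (0->2 ok)
  t8 'y' -> {2,5}, take 5 (2->5 ok)
  t9 'w' -> {0}, take 0 (5->0 ok)
  t10 'x' -> {3,4}, take 4 (0->4 ok)
  t11 'x' -> {3,4}, take 3 (4->3 ok)
  t12 'y' -> {2,5}, take 2 (3->2 ok)
  t13 'x' -> {3,4}, take 3 (2->3 ok)
  t14 'x' -> {3,4}, take 3 (3->3 ok)
  t15 'w' -> {0}, take 0 (3->0 ok)
  t16 'w' -> {0}, take 0 (0->0 ok)
  t17 'x' -> {3,4}, take 3 (0->3 ok)
  t18 'y' -> {2,5}, take 2 (3->2 ok)
  t19 'x' -> {3,4}, take 3 (2->3 ok)
  t20 'x' -> {3,4}, take 3 (3->3 ok)
  t21 'y' -> {2,5}, take 2 (3->2 ok)

0,4,2,3,2,5,0,2,5,0,4,3,2,3,3,0,0,3,2,3,3,2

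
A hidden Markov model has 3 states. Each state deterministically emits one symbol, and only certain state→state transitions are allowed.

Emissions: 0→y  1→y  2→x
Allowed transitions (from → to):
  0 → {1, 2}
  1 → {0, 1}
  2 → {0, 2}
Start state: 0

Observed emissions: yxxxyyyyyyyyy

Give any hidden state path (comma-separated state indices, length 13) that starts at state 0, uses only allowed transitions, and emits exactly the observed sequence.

0,2,2,2,0,1,0,1,0,1,1,1,1

  [0] y  {0,1}  => 0  start
  [1] x  {2}  => 2  0->2 ok
  [2] x  {2}  => 2  2->2 ok
  [3] x  {2}  => 2  2->2 ok
  [4] y  {0,1}  => 0  2->0 ok
  [5] y  {0,1}  => 1  0->1 ok
  [6] y  {0,1}  => 0  1->0 ok
  [7] y  {0,1}  => 1  0->1 ok
  [8] y  {0,1}  => 0  1->0 ok
  [9] y  {0,1}  => 1  0->1 ok
  [10] y  {0,1}  => 1  1->1 ok
  [11] y  {0,1}  => 1  1->1 ok
  [12] y  {0,1}  => 1  1->1 ok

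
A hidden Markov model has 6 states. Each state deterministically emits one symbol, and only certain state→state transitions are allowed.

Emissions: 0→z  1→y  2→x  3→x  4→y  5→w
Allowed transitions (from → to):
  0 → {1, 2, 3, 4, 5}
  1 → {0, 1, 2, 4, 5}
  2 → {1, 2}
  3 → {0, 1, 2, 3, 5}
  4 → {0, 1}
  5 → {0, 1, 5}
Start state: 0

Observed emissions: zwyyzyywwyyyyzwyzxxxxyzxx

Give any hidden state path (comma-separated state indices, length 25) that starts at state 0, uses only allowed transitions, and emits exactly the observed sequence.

  t0 'z' -> {0}, take 0 (start)
  t1 'w' -> {5}, take 5 (0->5 ok)
  t2 'y' -> {1,4}, take 1 (5->1 ok)
  t3 'y' -> {1,4}, take 4 (1->4 ok)
  t4 'z' -> {0}, take 0 (4->0 ok)
  t5 'y' -> {1,4}, take 4 (0->4 ok)
  t6 'y' -> {1,4}, take 1 (4->1 ok)
  t7 'w' -> {5}, take 5 (1->5 ok)
  t8 'w' -> {5}, take 5 (5->5 ok)
  t9 'y' -> {1,4}, take 1 (5->1 ok)
  t10 'y' -> {1,4}, take 4 (1->4 ok)
  t11 'y' -> {1,4}, take 1 (4->1 ok)
  t12 'y' -> {1,4}, take 4 (1->4 ok)
  t13 'z' -> {0}, take 0 (4->0 ok)
  t14 'w' -> {5}, take 5 (0->5 ok)
  t15 'y' -> {1,4}, take 1 (5->1 ok)
  t16 'z' -> {0}, take 0 (1->0 ok)
  t17 'x' -> {2,3}, take 3 (0->3 ok)
  t18 'x' -> {2,3}, take 2 (3->2 ok)
  t19 'x' -> {2,3}, take 2 (2->2 ok)
  t20 'x' -> {2,3}, take 2 (2->2 ok)
  t21 'y' -> {1,4}, take 1 (2->1 ok)
  t22 'z' -> {0}, take 0 (1->0 ok)
  t23 'x' -> {2,3}, take 3 (0->3 ok)
  t24 'x' -> {2,3}, take 3 (3->3 ok)

0,5,1,4,0,4,1,5,5,1,4,1,4,0,5,1,0,3,2,2,2,1,0,3,3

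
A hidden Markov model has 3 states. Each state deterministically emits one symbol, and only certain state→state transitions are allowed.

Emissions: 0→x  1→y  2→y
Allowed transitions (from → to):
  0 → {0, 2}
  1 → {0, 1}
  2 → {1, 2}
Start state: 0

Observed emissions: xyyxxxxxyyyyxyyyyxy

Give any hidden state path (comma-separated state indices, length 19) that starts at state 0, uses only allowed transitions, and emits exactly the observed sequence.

  pos 0: x in {0}, choose 0; start
  pos 1: y in {1,2}, choose 2; 0->2 ok
  pos 2: y in {1,2}, choose 1; 2->1 ok
  pos 3: x in {0}, choose 0; 1->0 ok
  pos 4: x in {0}, choose 0; 0->0 ok
  pos 5: x in {0}, choose 0; 0->0 ok
  pos 6: x in {0}, choose 0; 0->0 ok
  pos 7: x in {0}, choose 0; 0->0 ok
  pos 8: y in {1,2}, choose 2; 0->2 ok
  pos 9: y in {1,2}, choose 2; 2->2 ok
  pos 10: y in {1,2}, choose 2; 2->2 ok
  pos 11: y in {1,2}, choose 1; 2->1 ok
  pos 12: x in {0}, choose 0; 1->0 ok
  pos 13: y in {1,2}, choose 2; 0->2 ok
  pos 14: y in {1,2}, choose 2; 2->2 ok
  pos 15: y in {1,2}, choose 2; 2->2 ok
  pos 16: y in {1,2}, choose 1; 2->1 ok
  pos 17: x in {0}, choose 0; 1->0 ok
  pos 18: y in {1,2}, choose 2; 0->2 ok

0,2,1,0,0,0,0,0,2,2,2,1,0,2,2,2,1,0,2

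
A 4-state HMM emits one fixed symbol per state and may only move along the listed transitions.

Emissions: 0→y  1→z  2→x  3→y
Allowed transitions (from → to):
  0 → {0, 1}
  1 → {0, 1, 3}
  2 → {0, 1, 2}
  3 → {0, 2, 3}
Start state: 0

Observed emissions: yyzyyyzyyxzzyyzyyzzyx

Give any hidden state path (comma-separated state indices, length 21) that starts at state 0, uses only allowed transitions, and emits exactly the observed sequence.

  0: obs=y cand={0,3} pick 0 [start]
  1: obs=y cand={0,3} pick 0 [0->0 ok]
  2: obs=z cand={1} pick 1 [0->1 ok]
  3: obs=y cand={0,3} pick 3 [1->3 ok]
  4: obs=y cand={0,3} pick 0 [3->0 ok]
  5: obs=y cand={0,3} pick 0 [0->0 ok]
  6: obs=z cand={1} pick 1 [0->1 ok]
  7: obs=y cand={0,3} pick 3 [1->3 ok]
  8: obs=y cand={0,3} pick 3 [3->3 ok]
  9: obs=x cand={2} pick 2 [3->2 ok]
  10: obs=z cand={1} pick 1 [2->1 ok]
  11: obs=z cand={1} pick 1 [1->1 ok]
  12: obs=y cand={0,3} pick 3 [1->3 ok]
  13: obs=y cand={0,3} pick 0 [3->0 ok]
  14: obs=z cand={1} pick 1 [0->1 ok]
  15: obs=y cand={0,3} pick 3 [1->3 ok]
  16: obs=y cand={0,3} pick 0 [3->0 ok]
  17: obs=z cand={1} pick 1 [0->1 ok]
  18: obs=z cand={1} pick 1 [1->1 ok]
  19: obs=y cand={0,3} pick 3 [1->3 ok]
  20: obs=x cand={2} pick 2 [3->2 ok]

0,0,1,3,0,0,1,3,3,2,1,1,3,0,1,3,0,1,1,3,2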